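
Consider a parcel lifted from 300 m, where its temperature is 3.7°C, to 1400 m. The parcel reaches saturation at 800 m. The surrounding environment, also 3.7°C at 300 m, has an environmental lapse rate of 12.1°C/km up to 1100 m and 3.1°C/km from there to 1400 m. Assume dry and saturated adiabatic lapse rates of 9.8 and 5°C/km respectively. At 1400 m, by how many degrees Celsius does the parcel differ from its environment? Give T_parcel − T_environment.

Parcel:
  From 300 m to 800 m (dry): cools by 9.8 × 0.5 = 4.9°C, giving -1.2°C.
  From 800 m to 1400 m (saturated): cools by 5 × 0.6 = 3°C, giving -4.2°C.
Environment:
  From 300 m to 1100 m (environment, lower layer): cools by 12.1 × 0.8 = 9.68°C, giving -5.98°C.
  From 1100 m to 1400 m (environment, upper layer): cools by 3.1 × 0.3 = 0.93°C, giving -6.91°C.
T_parcel − T_env = -4.2 − (-6.91) = +2.71°C

+2.71°C (parcel warmer than environment)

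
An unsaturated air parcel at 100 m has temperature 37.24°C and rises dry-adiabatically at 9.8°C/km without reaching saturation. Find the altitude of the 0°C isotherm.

3900 m

Height above start = (37.24 − 0) / 9.8 = 3.8 km
Altitude = 100 m + 3800 m = 3900 m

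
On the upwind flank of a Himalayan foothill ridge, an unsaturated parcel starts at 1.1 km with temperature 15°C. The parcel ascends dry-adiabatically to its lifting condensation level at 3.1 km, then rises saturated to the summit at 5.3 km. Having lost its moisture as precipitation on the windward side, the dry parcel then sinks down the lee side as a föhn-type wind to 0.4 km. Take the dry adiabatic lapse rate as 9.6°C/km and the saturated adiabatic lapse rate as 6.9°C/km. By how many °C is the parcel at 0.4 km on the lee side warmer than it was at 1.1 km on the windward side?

Dry to 3100 m: -9.6 × 2 km = -19.2°C, so T = -4.2°C.
Saturated to 5300 m: -6.9 × 2.2 km = -15.18°C, so T = -19.38°C.
Dry descent to 400 m: +9.6 × 4.9 km = +47.04°C, so T = 27.66°C.
Net change vs windward start: 27.66 − 15 = +12.66°C

+12.66°C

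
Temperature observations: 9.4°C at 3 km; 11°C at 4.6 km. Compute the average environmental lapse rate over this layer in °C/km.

-1°C/km

Γ = −ΔT/Δz = (9.4 − 11) / (4600 − 3000) m
  = -1.6°C / 1.6 km = -1°C/km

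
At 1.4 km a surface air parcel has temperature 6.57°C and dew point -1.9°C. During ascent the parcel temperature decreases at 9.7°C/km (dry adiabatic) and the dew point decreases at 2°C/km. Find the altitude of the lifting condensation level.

T and T_d converge at 9.7 − 2 = 7.7°C per km
Height above start = (6.57 − (-1.9)) / 7.7 = 1.1 km
LCL altitude = 1400 m + 1100 m = 2500 m

2.5 km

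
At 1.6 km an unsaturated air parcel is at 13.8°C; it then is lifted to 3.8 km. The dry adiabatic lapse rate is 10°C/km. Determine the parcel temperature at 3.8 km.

-8.2°C

Dry adiabatic to 3800 m: -10 × 2.2 km = -22°C, so T = -8.2°C.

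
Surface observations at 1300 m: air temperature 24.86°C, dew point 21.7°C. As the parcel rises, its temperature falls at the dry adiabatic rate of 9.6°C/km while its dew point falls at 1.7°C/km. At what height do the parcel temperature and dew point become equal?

1700 m

T and T_d converge at 9.6 − 1.7 = 7.9°C per km
Height above start = (24.86 − 21.7) / 7.9 = 0.4 km
LCL altitude = 1300 m + 400 m = 1700 m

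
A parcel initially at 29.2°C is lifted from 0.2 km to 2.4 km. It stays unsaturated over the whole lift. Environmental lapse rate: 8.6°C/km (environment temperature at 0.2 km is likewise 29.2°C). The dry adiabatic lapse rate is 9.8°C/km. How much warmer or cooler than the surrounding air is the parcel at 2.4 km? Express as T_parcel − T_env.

-2.64°C (parcel cooler than environment)

Parcel:
  From 200 m to 2400 m (dry): cools by 9.8 × 2.2 = 21.56°C, giving 7.64°C.
Environment:
  From 200 m to 2400 m (environment): cools by 8.6 × 2.2 = 18.92°C, giving 10.28°C.
T_parcel − T_env = 7.64 − 10.28 = -2.64°C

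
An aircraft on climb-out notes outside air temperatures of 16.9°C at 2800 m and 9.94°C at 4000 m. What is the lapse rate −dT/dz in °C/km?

5.8°C/km

Γ = −ΔT/Δz = (16.9 − 9.94) / (4000 − 2800) m
  = 6.96°C / 1.2 km = 5.8°C/km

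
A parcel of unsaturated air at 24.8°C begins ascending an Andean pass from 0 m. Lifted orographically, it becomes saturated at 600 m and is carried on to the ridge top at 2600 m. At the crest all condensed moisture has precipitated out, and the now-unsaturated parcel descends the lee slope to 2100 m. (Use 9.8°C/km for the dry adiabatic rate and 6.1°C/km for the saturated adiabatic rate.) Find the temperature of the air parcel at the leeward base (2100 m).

11.62°C

0–600 m, dry: Δz = 0.6 km ⇒ ΔT = -5.88°C; T = 18.92°C
600–2600 m, saturated: Δz = 2 km ⇒ ΔT = -12.2°C; T = 6.72°C
2600–2100 m, dry descent: Δz = 0.5 km ⇒ ΔT = +4.9°C; T = 11.62°C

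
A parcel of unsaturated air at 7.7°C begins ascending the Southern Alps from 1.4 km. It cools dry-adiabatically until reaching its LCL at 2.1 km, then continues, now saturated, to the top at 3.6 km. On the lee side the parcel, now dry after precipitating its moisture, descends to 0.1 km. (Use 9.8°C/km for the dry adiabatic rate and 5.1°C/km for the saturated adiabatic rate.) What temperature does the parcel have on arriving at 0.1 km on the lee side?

27.49°C

From 1400 m to 2100 m (dry): cools by 9.8 × 0.7 = 6.86°C, giving 0.84°C.
From 2100 m to 3600 m (saturated): cools by 5.1 × 1.5 = 7.65°C, giving -6.81°C.
From 3600 m to 100 m (dry descent): warms by 9.8 × 3.5 = 34.3°C, giving 27.49°C.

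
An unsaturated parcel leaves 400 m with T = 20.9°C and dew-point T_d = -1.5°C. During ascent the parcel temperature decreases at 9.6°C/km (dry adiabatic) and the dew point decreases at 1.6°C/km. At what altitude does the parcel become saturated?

3200 m

T and T_d converge at 9.6 − 1.6 = 8°C per km
Height above start = (20.9 − (-1.5)) / 8 = 2.8 km
LCL altitude = 400 m + 2800 m = 3200 m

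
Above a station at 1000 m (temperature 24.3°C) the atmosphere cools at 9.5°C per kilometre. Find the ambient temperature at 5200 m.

-15.6°C

1000 → 5200 m (environmental, 9.5°C/km): ΔT = -9.5 × 4.2 = -39.9°C → T = -15.6°C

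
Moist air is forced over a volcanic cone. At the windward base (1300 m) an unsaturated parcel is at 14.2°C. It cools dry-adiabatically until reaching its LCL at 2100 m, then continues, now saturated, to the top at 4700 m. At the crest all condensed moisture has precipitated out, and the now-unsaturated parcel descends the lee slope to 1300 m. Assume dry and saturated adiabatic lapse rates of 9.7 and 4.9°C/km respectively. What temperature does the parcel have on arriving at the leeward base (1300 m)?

26.68°C

From 1300 m to 2100 m (dry): cools by 9.7 × 0.8 = 7.76°C, giving 6.44°C.
From 2100 m to 4700 m (saturated): cools by 4.9 × 2.6 = 12.74°C, giving -6.3°C.
From 4700 m to 1300 m (dry descent): warms by 9.7 × 3.4 = 32.98°C, giving 26.68°C.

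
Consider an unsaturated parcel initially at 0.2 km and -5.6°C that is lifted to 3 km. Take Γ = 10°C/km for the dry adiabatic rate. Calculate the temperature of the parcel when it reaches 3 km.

-33.6°C

200 → 3000 m (dry adiabatic, 10°C/km): ΔT = -10 × 2.8 = -28°C → T = -33.6°C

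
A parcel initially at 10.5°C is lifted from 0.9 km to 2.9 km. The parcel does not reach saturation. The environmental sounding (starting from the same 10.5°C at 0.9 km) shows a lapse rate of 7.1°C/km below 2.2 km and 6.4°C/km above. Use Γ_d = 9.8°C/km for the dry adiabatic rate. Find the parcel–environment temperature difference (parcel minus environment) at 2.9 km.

-5.89°C (parcel cooler than environment)

Parcel:
  900–2900 m, dry: Δz = 2 km ⇒ ΔT = -19.6°C; T = -9.1°C
Environment:
  900–2200 m, environment, lower layer: Δz = 1.3 km ⇒ ΔT = -9.23°C; T = 1.27°C
  2200–2900 m, environment, upper layer: Δz = 0.7 km ⇒ ΔT = -4.48°C; T = -3.21°C
T_parcel − T_env = -9.1 − (-3.21) = -5.89°C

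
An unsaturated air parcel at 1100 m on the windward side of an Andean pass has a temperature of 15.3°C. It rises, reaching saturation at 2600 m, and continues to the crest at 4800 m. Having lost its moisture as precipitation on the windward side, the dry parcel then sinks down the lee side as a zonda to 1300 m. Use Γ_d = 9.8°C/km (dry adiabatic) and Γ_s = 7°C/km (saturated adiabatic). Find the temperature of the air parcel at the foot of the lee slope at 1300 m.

Dry to 2600 m: -9.8 × 1.5 km = -14.7°C, so T = 0.6°C.
Saturated to 4800 m: -7 × 2.2 km = -15.4°C, so T = -14.8°C.
Dry descent to 1300 m: +9.8 × 3.5 km = +34.3°C, so T = 19.5°C.

19.5°C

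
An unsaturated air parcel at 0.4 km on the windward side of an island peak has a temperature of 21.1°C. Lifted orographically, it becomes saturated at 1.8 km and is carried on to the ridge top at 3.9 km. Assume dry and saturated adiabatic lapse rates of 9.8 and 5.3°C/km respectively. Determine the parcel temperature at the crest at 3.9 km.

400–1800 m, dry: Δz = 1.4 km ⇒ ΔT = -13.72°C; T = 7.38°C
1800–3900 m, saturated: Δz = 2.1 km ⇒ ΔT = -11.13°C; T = -3.75°C

-3.75°C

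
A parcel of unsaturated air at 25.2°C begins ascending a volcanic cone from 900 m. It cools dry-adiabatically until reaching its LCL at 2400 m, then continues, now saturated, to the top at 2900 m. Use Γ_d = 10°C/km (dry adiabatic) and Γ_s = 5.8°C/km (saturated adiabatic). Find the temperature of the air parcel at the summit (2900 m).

900 → 2400 m (dry, 10°C/km): ΔT = -10 × 1.5 = -15°C → T = 10.2°C
2400 → 2900 m (saturated, 5.8°C/km): ΔT = -5.8 × 0.5 = -2.9°C → T = 7.3°C

7.3°C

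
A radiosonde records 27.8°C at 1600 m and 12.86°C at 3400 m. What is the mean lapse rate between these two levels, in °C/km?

Γ = −ΔT/Δz = (27.8 − 12.86) / (3400 − 1600) m
  = 14.94°C / 1.8 km = 8.3°C/km

8.3°C/km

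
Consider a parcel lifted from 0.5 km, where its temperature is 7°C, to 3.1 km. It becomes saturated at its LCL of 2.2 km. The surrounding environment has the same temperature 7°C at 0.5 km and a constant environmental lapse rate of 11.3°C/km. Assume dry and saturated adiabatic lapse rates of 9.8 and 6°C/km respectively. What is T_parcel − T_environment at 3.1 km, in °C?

Parcel:
  Dry to 2200 m: -9.8 × 1.7 km = -16.66°C, so T = -9.66°C.
  Saturated to 3100 m: -6 × 0.9 km = -5.4°C, so T = -15.06°C.
Environment:
  Environment to 3100 m: -11.3 × 2.6 km = -29.38°C, so T = -22.38°C.
T_parcel − T_env = -15.06 − (-22.38) = +7.32°C

+7.32°C (parcel warmer than environment)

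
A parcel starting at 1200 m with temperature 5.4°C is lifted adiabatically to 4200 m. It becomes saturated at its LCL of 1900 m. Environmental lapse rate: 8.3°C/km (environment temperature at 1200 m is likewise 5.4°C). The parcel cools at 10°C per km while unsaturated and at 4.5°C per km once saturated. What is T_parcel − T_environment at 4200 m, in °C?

+7.55°C (parcel warmer than environment)

Parcel:
  1200 → 1900 m (dry, 10°C/km): ΔT = -10 × 0.7 = -7°C → T = -1.6°C
  1900 → 4200 m (saturated, 4.5°C/km): ΔT = -4.5 × 2.3 = -10.35°C → T = -11.95°C
Environment:
  1200 → 4200 m (environment, 8.3°C/km): ΔT = -8.3 × 3 = -24.9°C → T = -19.5°C
T_parcel − T_env = -11.95 − (-19.5) = +7.55°C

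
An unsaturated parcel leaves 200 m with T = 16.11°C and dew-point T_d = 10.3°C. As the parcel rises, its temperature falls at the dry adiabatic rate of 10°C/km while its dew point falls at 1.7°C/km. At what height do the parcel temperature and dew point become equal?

T and T_d converge at 10 − 1.7 = 8.3°C per km
Height above start = (16.11 − 10.3) / 8.3 = 0.7 km
LCL altitude = 200 m + 700 m = 900 m

900 m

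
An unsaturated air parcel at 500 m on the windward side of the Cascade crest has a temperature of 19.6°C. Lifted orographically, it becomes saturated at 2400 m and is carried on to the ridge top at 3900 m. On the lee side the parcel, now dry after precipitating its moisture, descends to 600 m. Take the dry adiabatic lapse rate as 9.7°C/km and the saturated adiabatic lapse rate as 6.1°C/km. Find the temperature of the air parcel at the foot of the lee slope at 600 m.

500–2400 m, dry: Δz = 1.9 km ⇒ ΔT = -18.43°C; T = 1.17°C
2400–3900 m, saturated: Δz = 1.5 km ⇒ ΔT = -9.15°C; T = -7.98°C
3900–600 m, dry descent: Δz = 3.3 km ⇒ ΔT = +32.01°C; T = 24.03°C

24.03°C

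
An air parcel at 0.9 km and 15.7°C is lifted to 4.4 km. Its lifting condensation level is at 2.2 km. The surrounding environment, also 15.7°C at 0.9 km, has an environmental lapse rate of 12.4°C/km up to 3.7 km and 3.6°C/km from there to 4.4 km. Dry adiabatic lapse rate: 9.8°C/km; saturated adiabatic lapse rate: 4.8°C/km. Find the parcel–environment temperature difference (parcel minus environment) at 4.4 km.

+13.94°C (parcel warmer than environment)

Parcel:
  From 900 m to 2200 m (dry): cools by 9.8 × 1.3 = 12.74°C, giving 2.96°C.
  From 2200 m to 4400 m (saturated): cools by 4.8 × 2.2 = 10.56°C, giving -7.6°C.
Environment:
  From 900 m to 3700 m (environment, lower layer): cools by 12.4 × 2.8 = 34.72°C, giving -19.02°C.
  From 3700 m to 4400 m (environment, upper layer): cools by 3.6 × 0.7 = 2.52°C, giving -21.54°C.
T_parcel − T_env = -7.6 − (-21.54) = +13.94°C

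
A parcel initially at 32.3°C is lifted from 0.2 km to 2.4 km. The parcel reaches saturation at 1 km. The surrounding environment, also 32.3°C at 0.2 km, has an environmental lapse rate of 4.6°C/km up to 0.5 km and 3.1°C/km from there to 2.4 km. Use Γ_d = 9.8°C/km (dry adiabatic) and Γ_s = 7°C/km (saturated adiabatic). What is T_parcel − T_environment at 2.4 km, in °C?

-10.37°C (parcel cooler than environment)

Parcel:
  200 → 1000 m (dry, 9.8°C/km): ΔT = -9.8 × 0.8 = -7.84°C → T = 24.46°C
  1000 → 2400 m (saturated, 7°C/km): ΔT = -7 × 1.4 = -9.8°C → T = 14.66°C
Environment:
  200 → 500 m (environment, lower layer, 4.6°C/km): ΔT = -4.6 × 0.3 = -1.38°C → T = 30.92°C
  500 → 2400 m (environment, upper layer, 3.1°C/km): ΔT = -3.1 × 1.9 = -5.89°C → T = 25.03°C
T_parcel − T_env = 14.66 − 25.03 = -10.37°C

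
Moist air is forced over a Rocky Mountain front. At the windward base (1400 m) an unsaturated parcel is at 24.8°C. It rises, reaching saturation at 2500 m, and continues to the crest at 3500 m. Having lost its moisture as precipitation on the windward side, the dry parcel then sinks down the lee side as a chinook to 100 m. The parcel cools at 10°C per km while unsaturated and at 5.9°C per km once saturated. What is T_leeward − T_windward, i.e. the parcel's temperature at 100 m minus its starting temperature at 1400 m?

+17.1°C

Dry to 2500 m: -10 × 1.1 km = -11°C, so T = 13.8°C.
Saturated to 3500 m: -5.9 × 1 km = -5.9°C, so T = 7.9°C.
Dry descent to 100 m: +10 × 3.4 km = +34°C, so T = 41.9°C.
Net change vs windward start: 41.9 − 24.8 = +17.1°C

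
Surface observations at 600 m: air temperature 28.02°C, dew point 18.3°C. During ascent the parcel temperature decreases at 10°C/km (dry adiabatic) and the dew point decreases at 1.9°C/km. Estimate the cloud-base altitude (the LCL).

1800 m

T and T_d converge at 10 − 1.9 = 8.1°C per km
Height above start = (28.02 − 18.3) / 8.1 = 1.2 km
LCL altitude = 600 m + 1200 m = 1800 m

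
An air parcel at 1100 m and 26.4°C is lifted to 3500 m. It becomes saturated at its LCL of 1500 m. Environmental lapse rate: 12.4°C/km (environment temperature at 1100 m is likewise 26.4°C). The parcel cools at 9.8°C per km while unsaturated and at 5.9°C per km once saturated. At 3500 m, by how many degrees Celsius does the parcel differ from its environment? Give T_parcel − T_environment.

Parcel:
  1100–1500 m, dry: Δz = 0.4 km ⇒ ΔT = -3.92°C; T = 22.48°C
  1500–3500 m, saturated: Δz = 2 km ⇒ ΔT = -11.8°C; T = 10.68°C
Environment:
  1100–3500 m, environment: Δz = 2.4 km ⇒ ΔT = -29.76°C; T = -3.36°C
T_parcel − T_env = 10.68 − (-3.36) = +14.04°C

+14.04°C (parcel warmer than environment)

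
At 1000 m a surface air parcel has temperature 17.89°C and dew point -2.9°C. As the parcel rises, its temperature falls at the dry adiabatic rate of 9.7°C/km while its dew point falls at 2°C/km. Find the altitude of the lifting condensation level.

3700 m

T and T_d converge at 9.7 − 2 = 7.7°C per km
Height above start = (17.89 − (-2.9)) / 7.7 = 2.7 km
LCL altitude = 1000 m + 2700 m = 3700 m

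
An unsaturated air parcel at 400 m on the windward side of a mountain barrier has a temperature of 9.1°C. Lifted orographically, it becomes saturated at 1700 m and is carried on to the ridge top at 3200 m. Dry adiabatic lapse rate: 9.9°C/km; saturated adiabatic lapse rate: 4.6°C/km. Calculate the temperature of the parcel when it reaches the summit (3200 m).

Dry to 1700 m: -9.9 × 1.3 km = -12.87°C, so T = -3.77°C.
Saturated to 3200 m: -4.6 × 1.5 km = -6.9°C, so T = -10.67°C.

-10.67°C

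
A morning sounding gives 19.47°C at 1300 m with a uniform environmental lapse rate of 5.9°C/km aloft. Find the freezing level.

4600 m

Height above start = (19.47 − 0) / 5.9 = 3.3 km
Altitude = 1300 m + 3300 m = 4600 m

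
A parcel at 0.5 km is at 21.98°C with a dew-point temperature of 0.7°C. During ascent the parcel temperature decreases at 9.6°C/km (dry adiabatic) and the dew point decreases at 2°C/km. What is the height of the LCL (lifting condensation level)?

3.3 km

T and T_d converge at 9.6 − 2 = 7.6°C per km
Height above start = (21.98 − 0.7) / 7.6 = 2.8 km
LCL altitude = 500 m + 2800 m = 3300 m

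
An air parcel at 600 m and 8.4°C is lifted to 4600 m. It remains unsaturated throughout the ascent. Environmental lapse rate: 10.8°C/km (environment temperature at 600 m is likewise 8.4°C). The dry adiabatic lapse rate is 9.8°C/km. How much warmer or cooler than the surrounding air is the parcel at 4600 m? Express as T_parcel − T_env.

Parcel:
  From 600 m to 4600 m (dry): cools by 9.8 × 4 = 39.2°C, giving -30.8°C.
Environment:
  From 600 m to 4600 m (environment): cools by 10.8 × 4 = 43.2°C, giving -34.8°C.
T_parcel − T_env = -30.8 − (-34.8) = +4°C

+4°C (parcel warmer than environment)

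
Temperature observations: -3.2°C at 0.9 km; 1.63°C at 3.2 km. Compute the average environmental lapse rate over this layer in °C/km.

-2.1°C/km

Γ = −ΔT/Δz = (-3.2 − 1.63) / (3200 − 900) m
  = -4.83°C / 2.3 km = -2.1°C/km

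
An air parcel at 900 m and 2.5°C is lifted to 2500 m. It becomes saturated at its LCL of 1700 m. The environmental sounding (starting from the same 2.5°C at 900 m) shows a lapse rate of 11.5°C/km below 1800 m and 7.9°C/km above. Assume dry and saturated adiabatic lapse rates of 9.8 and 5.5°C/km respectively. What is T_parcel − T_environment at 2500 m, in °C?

+3.64°C (parcel warmer than environment)

Parcel:
  Dry to 1700 m: -9.8 × 0.8 km = -7.84°C, so T = -5.34°C.
  Saturated to 2500 m: -5.5 × 0.8 km = -4.4°C, so T = -9.74°C.
Environment:
  Environment, lower layer to 1800 m: -11.5 × 0.9 km = -10.35°C, so T = -7.85°C.
  Environment, upper layer to 2500 m: -7.9 × 0.7 km = -5.53°C, so T = -13.38°C.
T_parcel − T_env = -9.74 − (-13.38) = +3.64°C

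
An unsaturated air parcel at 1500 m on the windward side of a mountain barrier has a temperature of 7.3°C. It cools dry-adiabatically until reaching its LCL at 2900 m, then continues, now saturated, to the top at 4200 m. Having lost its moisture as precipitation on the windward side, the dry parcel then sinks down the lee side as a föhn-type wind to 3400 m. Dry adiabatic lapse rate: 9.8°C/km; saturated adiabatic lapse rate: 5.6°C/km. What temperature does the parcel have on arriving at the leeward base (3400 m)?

Dry to 2900 m: -9.8 × 1.4 km = -13.72°C, so T = -6.42°C.
Saturated to 4200 m: -5.6 × 1.3 km = -7.28°C, so T = -13.7°C.
Dry descent to 3400 m: +9.8 × 0.8 km = +7.84°C, so T = -5.86°C.

-5.86°C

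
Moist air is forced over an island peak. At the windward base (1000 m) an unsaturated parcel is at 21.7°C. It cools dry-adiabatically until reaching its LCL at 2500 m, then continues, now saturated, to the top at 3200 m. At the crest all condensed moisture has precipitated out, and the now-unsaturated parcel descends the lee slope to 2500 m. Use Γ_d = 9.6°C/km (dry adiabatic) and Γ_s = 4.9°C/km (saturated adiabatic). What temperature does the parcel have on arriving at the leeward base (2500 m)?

1000 → 2500 m (dry, 9.6°C/km): ΔT = -9.6 × 1.5 = -14.4°C → T = 7.3°C
2500 → 3200 m (saturated, 4.9°C/km): ΔT = -4.9 × 0.7 = -3.43°C → T = 3.87°C
3200 → 2500 m (dry descent, 9.6°C/km): ΔT = +9.6 × 0.7 = +6.72°C → T = 10.59°C

10.59°C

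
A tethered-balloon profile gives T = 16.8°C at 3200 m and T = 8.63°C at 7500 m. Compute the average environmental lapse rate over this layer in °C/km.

1.9°C/km

Γ = −ΔT/Δz = (16.8 − 8.63) / (7500 − 3200) m
  = 8.17°C / 4.3 km = 1.9°C/km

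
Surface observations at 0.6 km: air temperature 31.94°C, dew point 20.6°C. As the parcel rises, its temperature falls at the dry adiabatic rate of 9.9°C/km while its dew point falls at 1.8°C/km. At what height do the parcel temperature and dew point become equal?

2 km

T and T_d converge at 9.9 − 1.8 = 8.1°C per km
Height above start = (31.94 − 20.6) / 8.1 = 1.4 km
LCL altitude = 600 m + 1400 m = 2000 m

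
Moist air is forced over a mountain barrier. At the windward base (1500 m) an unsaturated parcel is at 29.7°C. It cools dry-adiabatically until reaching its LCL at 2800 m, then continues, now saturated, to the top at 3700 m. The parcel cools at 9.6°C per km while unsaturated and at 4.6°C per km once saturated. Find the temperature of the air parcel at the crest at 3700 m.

13.08°C

1500 → 2800 m (dry, 9.6°C/km): ΔT = -9.6 × 1.3 = -12.48°C → T = 17.22°C
2800 → 3700 m (saturated, 4.6°C/km): ΔT = -4.6 × 0.9 = -4.14°C → T = 13.08°C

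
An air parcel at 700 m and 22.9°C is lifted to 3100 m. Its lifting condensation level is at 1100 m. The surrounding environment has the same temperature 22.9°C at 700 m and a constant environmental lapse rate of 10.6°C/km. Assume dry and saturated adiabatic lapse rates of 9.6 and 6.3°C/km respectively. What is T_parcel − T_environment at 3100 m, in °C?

+9°C (parcel warmer than environment)

Parcel:
  700–1100 m, dry: Δz = 0.4 km ⇒ ΔT = -3.84°C; T = 19.06°C
  1100–3100 m, saturated: Δz = 2 km ⇒ ΔT = -12.6°C; T = 6.46°C
Environment:
  700–3100 m, environment: Δz = 2.4 km ⇒ ΔT = -25.44°C; T = -2.54°C
T_parcel − T_env = 6.46 − (-2.54) = +9°C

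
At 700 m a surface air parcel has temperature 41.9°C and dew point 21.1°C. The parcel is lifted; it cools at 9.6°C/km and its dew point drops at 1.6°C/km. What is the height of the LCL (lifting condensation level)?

T and T_d converge at 9.6 − 1.6 = 8°C per km
Height above start = (41.9 − 21.1) / 8 = 2.6 km
LCL altitude = 700 m + 2600 m = 3300 m

3300 m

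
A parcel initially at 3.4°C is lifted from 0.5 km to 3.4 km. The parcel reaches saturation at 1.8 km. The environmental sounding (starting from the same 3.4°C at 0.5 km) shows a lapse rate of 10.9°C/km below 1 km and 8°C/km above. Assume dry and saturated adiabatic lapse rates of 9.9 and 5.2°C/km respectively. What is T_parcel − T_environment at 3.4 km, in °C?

+3.46°C (parcel warmer than environment)

Parcel:
  500 → 1800 m (dry, 9.9°C/km): ΔT = -9.9 × 1.3 = -12.87°C → T = -9.47°C
  1800 → 3400 m (saturated, 5.2°C/km): ΔT = -5.2 × 1.6 = -8.32°C → T = -17.79°C
Environment:
  500 → 1000 m (environment, lower layer, 10.9°C/km): ΔT = -10.9 × 0.5 = -5.45°C → T = -2.05°C
  1000 → 3400 m (environment, upper layer, 8°C/km): ΔT = -8 × 2.4 = -19.2°C → T = -21.25°C
T_parcel − T_env = -17.79 − (-21.25) = +3.46°C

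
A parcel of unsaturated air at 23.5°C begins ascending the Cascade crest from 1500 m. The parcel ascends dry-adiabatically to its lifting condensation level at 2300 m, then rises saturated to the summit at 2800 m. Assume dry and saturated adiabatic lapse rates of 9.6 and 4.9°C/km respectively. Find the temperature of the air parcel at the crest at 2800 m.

1500 → 2300 m (dry, 9.6°C/km): ΔT = -9.6 × 0.8 = -7.68°C → T = 15.82°C
2300 → 2800 m (saturated, 4.9°C/km): ΔT = -4.9 × 0.5 = -2.45°C → T = 13.37°C

13.37°C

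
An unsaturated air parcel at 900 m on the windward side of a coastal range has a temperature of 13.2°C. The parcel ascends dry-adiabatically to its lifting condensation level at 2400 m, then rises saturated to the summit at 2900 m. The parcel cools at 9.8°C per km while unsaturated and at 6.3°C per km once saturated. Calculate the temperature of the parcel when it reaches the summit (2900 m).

-4.65°C

900–2400 m, dry: Δz = 1.5 km ⇒ ΔT = -14.7°C; T = -1.5°C
2400–2900 m, saturated: Δz = 0.5 km ⇒ ΔT = -3.15°C; T = -4.65°C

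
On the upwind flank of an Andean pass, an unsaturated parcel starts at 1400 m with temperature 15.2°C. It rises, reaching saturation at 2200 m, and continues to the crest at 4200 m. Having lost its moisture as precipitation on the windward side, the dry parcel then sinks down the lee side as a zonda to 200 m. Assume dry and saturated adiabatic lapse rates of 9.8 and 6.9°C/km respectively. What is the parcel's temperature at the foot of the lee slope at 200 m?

32.76°C

From 1400 m to 2200 m (dry): cools by 9.8 × 0.8 = 7.84°C, giving 7.36°C.
From 2200 m to 4200 m (saturated): cools by 6.9 × 2 = 13.8°C, giving -6.44°C.
From 4200 m to 200 m (dry descent): warms by 9.8 × 4 = 39.2°C, giving 32.76°C.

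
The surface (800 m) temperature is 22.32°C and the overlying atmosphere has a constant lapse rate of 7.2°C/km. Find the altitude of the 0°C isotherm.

3900 m

Height above start = (22.32 − 0) / 7.2 = 3.1 km
Altitude = 800 m + 3100 m = 3900 m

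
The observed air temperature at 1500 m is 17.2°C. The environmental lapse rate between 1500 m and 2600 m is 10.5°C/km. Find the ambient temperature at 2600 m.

1500 → 2600 m (environmental, 10.5°C/km): ΔT = -10.5 × 1.1 = -11.55°C → T = 5.65°C

5.65°C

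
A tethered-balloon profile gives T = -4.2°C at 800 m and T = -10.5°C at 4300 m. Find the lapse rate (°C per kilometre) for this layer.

Γ = −ΔT/Δz = (-4.2 − (-10.5)) / (4300 − 800) m
  = 6.3°C / 3.5 km = 1.8°C/km

1.8°C/km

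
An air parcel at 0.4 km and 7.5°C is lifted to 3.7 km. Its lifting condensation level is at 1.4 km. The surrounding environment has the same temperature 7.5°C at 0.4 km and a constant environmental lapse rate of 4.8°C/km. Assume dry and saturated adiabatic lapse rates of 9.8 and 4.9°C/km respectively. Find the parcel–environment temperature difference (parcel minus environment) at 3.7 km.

Parcel:
  400–1400 m, dry: Δz = 1 km ⇒ ΔT = -9.8°C; T = -2.3°C
  1400–3700 m, saturated: Δz = 2.3 km ⇒ ΔT = -11.27°C; T = -13.57°C
Environment:
  400–3700 m, environment: Δz = 3.3 km ⇒ ΔT = -15.84°C; T = -8.34°C
T_parcel − T_env = -13.57 − (-8.34) = -5.23°C

-5.23°C (parcel cooler than environment)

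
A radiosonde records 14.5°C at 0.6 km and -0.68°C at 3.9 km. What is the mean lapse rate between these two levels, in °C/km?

4.6°C/km

Γ = −ΔT/Δz = (14.5 − (-0.68)) / (3900 − 600) m
  = 15.18°C / 3.3 km = 4.6°C/km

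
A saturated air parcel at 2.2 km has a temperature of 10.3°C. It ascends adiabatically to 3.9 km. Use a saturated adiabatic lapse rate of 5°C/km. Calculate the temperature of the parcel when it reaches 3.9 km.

Saturated adiabatic to 3900 m: -5 × 1.7 km = -8.5°C, so T = 1.8°C.

1.8°C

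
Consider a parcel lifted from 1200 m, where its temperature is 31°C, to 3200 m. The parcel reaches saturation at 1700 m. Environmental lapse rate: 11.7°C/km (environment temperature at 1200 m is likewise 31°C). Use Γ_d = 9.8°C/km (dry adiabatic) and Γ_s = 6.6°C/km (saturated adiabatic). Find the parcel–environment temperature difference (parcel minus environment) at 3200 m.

Parcel:
  From 1200 m to 1700 m (dry): cools by 9.8 × 0.5 = 4.9°C, giving 26.1°C.
  From 1700 m to 3200 m (saturated): cools by 6.6 × 1.5 = 9.9°C, giving 16.2°C.
Environment:
  From 1200 m to 3200 m (environment): cools by 11.7 × 2 = 23.4°C, giving 7.6°C.
T_parcel − T_env = 16.2 − 7.6 = +8.6°C

+8.6°C (parcel warmer than environment)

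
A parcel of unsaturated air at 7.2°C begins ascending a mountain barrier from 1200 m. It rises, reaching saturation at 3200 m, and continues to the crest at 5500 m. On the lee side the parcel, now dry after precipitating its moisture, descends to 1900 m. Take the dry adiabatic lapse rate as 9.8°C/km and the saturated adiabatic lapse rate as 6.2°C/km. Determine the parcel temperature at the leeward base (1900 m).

8.62°C

From 1200 m to 3200 m (dry): cools by 9.8 × 2 = 19.6°C, giving -12.4°C.
From 3200 m to 5500 m (saturated): cools by 6.2 × 2.3 = 14.26°C, giving -26.66°C.
From 5500 m to 1900 m (dry descent): warms by 9.8 × 3.6 = 35.28°C, giving 8.62°C.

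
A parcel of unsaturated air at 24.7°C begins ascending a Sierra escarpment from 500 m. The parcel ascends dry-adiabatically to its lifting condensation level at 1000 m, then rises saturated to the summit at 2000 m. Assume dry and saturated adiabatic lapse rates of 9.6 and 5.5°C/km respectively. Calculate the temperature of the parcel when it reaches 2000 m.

From 500 m to 1000 m (dry): cools by 9.6 × 0.5 = 4.8°C, giving 19.9°C.
From 1000 m to 2000 m (saturated): cools by 5.5 × 1 = 5.5°C, giving 14.4°C.

14.4°C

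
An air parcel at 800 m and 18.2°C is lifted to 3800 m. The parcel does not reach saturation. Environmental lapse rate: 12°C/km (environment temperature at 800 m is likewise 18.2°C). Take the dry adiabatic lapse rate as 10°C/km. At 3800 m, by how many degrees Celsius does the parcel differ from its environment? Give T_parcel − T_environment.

+6°C (parcel warmer than environment)

Parcel:
  800 → 3800 m (dry, 10°C/km): ΔT = -10 × 3 = -30°C → T = -11.8°C
Environment:
  800 → 3800 m (environment, 12°C/km): ΔT = -12 × 3 = -36°C → T = -17.8°C
T_parcel − T_env = -11.8 − (-17.8) = +6°C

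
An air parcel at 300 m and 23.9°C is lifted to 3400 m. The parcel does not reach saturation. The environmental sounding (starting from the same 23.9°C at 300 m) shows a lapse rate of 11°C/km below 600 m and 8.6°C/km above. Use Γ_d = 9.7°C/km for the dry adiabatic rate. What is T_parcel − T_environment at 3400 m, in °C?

Parcel:
  300 → 3400 m (dry, 9.7°C/km): ΔT = -9.7 × 3.1 = -30.07°C → T = -6.17°C
Environment:
  300 → 600 m (environment, lower layer, 11°C/km): ΔT = -11 × 0.3 = -3.3°C → T = 20.6°C
  600 → 3400 m (environment, upper layer, 8.6°C/km): ΔT = -8.6 × 2.8 = -24.08°C → T = -3.48°C
T_parcel − T_env = -6.17 − (-3.48) = -2.69°C

-2.69°C (parcel cooler than environment)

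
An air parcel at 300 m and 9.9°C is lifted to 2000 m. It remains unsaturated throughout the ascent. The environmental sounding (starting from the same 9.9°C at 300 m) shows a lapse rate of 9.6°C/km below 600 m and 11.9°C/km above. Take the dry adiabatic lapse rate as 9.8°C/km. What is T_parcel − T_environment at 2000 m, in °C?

+2.88°C (parcel warmer than environment)

Parcel:
  300–2000 m, dry: Δz = 1.7 km ⇒ ΔT = -16.66°C; T = -6.76°C
Environment:
  300–600 m, environment, lower layer: Δz = 0.3 km ⇒ ΔT = -2.88°C; T = 7.02°C
  600–2000 m, environment, upper layer: Δz = 1.4 km ⇒ ΔT = -16.66°C; T = -9.64°C
T_parcel − T_env = -6.76 − (-9.64) = +2.88°C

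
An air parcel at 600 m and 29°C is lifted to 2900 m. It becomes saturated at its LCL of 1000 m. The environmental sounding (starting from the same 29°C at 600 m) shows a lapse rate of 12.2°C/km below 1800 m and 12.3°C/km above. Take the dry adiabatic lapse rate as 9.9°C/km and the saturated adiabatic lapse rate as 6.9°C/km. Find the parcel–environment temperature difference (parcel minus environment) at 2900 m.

+11.1°C (parcel warmer than environment)

Parcel:
  From 600 m to 1000 m (dry): cools by 9.9 × 0.4 = 3.96°C, giving 25.04°C.
  From 1000 m to 2900 m (saturated): cools by 6.9 × 1.9 = 13.11°C, giving 11.93°C.
Environment:
  From 600 m to 1800 m (environment, lower layer): cools by 12.2 × 1.2 = 14.64°C, giving 14.36°C.
  From 1800 m to 2900 m (environment, upper layer): cools by 12.3 × 1.1 = 13.53°C, giving 0.83°C.
T_parcel − T_env = 11.93 − 0.83 = +11.1°C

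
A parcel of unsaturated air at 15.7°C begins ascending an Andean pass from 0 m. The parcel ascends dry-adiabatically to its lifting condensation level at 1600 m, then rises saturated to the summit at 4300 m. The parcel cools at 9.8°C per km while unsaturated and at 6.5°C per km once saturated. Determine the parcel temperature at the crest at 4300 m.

-17.53°C

From 0 m to 1600 m (dry): cools by 9.8 × 1.6 = 15.68°C, giving 0.02°C.
From 1600 m to 4300 m (saturated): cools by 6.5 × 2.7 = 17.55°C, giving -17.53°C.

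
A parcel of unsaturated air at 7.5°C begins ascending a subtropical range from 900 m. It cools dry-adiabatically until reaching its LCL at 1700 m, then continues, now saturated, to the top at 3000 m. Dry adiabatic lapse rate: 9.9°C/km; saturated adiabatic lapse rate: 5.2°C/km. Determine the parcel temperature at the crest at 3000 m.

900 → 1700 m (dry, 9.9°C/km): ΔT = -9.9 × 0.8 = -7.92°C → T = -0.42°C
1700 → 3000 m (saturated, 5.2°C/km): ΔT = -5.2 × 1.3 = -6.76°C → T = -7.18°C

-7.18°C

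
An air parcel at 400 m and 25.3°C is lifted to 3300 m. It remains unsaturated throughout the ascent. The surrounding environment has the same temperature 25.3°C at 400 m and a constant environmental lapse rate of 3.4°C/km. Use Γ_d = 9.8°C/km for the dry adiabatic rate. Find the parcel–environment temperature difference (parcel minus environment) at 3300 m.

Parcel:
  400–3300 m, dry: Δz = 2.9 km ⇒ ΔT = -28.42°C; T = -3.12°C
Environment:
  400–3300 m, environment: Δz = 2.9 km ⇒ ΔT = -9.86°C; T = 15.44°C
T_parcel − T_env = -3.12 − 15.44 = -18.56°C

-18.56°C (parcel cooler than environment)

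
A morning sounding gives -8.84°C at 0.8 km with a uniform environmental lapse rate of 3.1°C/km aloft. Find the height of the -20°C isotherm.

4.4 km

Height above start = (-8.84 − (-20)) / 3.1 = 3.6 km
Altitude = 800 m + 3600 m = 4400 m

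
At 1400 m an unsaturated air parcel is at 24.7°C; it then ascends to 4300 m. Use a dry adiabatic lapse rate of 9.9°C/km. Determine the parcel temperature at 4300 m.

Dry adiabatic to 4300 m: -9.9 × 2.9 km = -28.71°C, so T = -4.01°C.

-4.01°C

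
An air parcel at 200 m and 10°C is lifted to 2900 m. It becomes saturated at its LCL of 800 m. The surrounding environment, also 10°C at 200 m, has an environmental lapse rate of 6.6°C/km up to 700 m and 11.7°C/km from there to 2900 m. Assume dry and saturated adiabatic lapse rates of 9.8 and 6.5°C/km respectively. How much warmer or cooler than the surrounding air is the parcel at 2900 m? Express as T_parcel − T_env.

Parcel:
  Dry to 800 m: -9.8 × 0.6 km = -5.88°C, so T = 4.12°C.
  Saturated to 2900 m: -6.5 × 2.1 km = -13.65°C, so T = -9.53°C.
Environment:
  Environment, lower layer to 700 m: -6.6 × 0.5 km = -3.3°C, so T = 6.7°C.
  Environment, upper layer to 2900 m: -11.7 × 2.2 km = -25.74°C, so T = -19.04°C.
T_parcel − T_env = -9.53 − (-19.04) = +9.51°C

+9.51°C (parcel warmer than environment)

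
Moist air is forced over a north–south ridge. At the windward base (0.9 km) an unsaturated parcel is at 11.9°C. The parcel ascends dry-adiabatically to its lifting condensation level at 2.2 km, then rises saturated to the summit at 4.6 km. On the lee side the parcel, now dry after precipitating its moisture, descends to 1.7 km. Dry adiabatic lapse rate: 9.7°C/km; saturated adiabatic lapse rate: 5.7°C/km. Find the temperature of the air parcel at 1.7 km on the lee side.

13.74°C

900–2200 m, dry: Δz = 1.3 km ⇒ ΔT = -12.61°C; T = -0.71°C
2200–4600 m, saturated: Δz = 2.4 km ⇒ ΔT = -13.68°C; T = -14.39°C
4600–1700 m, dry descent: Δz = 2.9 km ⇒ ΔT = +28.13°C; T = 13.74°C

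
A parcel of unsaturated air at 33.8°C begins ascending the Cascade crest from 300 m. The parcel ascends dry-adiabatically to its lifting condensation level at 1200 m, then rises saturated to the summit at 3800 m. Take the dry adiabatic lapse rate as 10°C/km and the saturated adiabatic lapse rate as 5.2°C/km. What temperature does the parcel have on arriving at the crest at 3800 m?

11.28°C

Dry to 1200 m: -10 × 0.9 km = -9°C, so T = 24.8°C.
Saturated to 3800 m: -5.2 × 2.6 km = -13.52°C, so T = 11.28°C.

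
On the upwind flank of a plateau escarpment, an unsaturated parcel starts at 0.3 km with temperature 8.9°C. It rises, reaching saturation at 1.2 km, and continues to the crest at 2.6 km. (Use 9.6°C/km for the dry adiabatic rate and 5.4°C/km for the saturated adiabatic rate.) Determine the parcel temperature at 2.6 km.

From 300 m to 1200 m (dry): cools by 9.6 × 0.9 = 8.64°C, giving 0.26°C.
From 1200 m to 2600 m (saturated): cools by 5.4 × 1.4 = 7.56°C, giving -7.3°C.

-7.3°C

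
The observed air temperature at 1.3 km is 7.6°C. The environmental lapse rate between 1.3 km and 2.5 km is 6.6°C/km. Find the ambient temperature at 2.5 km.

From 1300 m to 2500 m (environmental): cools by 6.6 × 1.2 = 7.92°C, giving -0.32°C.

-0.32°C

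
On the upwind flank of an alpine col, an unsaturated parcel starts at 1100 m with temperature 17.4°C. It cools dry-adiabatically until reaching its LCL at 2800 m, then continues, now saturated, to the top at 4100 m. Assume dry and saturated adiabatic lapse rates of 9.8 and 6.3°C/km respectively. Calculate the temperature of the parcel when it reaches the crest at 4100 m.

-7.45°C

From 1100 m to 2800 m (dry): cools by 9.8 × 1.7 = 16.66°C, giving 0.74°C.
From 2800 m to 4100 m (saturated): cools by 6.3 × 1.3 = 8.19°C, giving -7.45°C.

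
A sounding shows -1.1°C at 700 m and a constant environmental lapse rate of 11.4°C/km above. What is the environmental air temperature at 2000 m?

700–2000 m, environmental: Δz = 1.3 km ⇒ ΔT = -14.82°C; T = -15.92°C

-15.92°C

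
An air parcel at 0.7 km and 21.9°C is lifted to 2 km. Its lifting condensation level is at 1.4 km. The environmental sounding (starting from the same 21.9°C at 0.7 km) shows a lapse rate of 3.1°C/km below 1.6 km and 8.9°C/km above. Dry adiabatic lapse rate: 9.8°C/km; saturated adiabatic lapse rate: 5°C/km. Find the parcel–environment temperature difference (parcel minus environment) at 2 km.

-3.51°C (parcel cooler than environment)

Parcel:
  From 700 m to 1400 m (dry): cools by 9.8 × 0.7 = 6.86°C, giving 15.04°C.
  From 1400 m to 2000 m (saturated): cools by 5 × 0.6 = 3°C, giving 12.04°C.
Environment:
  From 700 m to 1600 m (environment, lower layer): cools by 3.1 × 0.9 = 2.79°C, giving 19.11°C.
  From 1600 m to 2000 m (environment, upper layer): cools by 8.9 × 0.4 = 3.56°C, giving 15.55°C.
T_parcel − T_env = 12.04 − 15.55 = -3.51°C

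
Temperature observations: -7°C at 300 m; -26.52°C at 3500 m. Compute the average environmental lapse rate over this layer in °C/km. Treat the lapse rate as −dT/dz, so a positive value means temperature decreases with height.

Γ = −ΔT/Δz = (-7 − (-26.52)) / (3500 − 300) m
  = 19.52°C / 3.2 km = 6.1°C/km

6.1°C/km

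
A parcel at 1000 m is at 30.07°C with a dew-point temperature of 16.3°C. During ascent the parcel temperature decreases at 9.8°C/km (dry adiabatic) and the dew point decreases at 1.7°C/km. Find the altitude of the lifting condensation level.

T and T_d converge at 9.8 − 1.7 = 8.1°C per km
Height above start = (30.07 − 16.3) / 8.1 = 1.7 km
LCL altitude = 1000 m + 1700 m = 2700 m

2700 m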